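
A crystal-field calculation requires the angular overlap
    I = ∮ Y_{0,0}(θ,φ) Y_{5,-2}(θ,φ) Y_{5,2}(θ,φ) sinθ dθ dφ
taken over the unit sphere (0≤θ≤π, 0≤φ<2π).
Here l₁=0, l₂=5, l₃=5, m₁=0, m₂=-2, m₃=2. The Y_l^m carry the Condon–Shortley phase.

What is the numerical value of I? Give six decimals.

0.282095

Checks pass: Σm=0; 10 even; l₃=5∈[5,5].
(2·0+1)(2·5+1)(2·5+1) = 121
Δ: 0! 0! 10! / 11! → 1/11
sum: t=0:+1/14400 = 1/14400
3j²(0 5 5; 0 0 0) = Δ·Π!·Σ² = 1/11  (sign -1)
sum: t=0:+1/30240 = 1/30240
3j²(0 5 5; 0 -2 2) = Δ·Π!·Σ² = 1/11  (sign -1)
combine: 4πI² = 121·1/11·1/11 = 1/1
take √, sign +1: I = 0.28209479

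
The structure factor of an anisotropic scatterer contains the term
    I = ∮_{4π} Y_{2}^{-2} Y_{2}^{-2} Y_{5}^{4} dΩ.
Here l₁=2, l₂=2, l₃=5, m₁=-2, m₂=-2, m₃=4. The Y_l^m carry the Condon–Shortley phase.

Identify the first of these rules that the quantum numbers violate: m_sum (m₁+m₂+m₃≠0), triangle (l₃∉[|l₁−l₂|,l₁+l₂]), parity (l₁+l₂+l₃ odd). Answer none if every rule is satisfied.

triangle

azimuthal sum: -2 − 2 + 4 = 0  ✓
0 ≤ 5 ≤ 4 (triangle on l)  ✗
L = 2 + 2 + 5 = 9 (odd)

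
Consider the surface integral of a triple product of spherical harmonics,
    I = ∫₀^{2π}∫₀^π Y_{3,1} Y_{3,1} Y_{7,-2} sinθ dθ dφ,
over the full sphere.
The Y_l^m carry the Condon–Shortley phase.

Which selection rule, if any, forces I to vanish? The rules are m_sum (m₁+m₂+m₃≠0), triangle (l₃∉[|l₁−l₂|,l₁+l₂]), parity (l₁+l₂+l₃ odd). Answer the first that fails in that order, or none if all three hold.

Σmᵢ = 0  ✓
l₃∈[|l₁−l₂|,l₁+l₂]=[0,6], have l₃=7  ✗
Σlᵢ = 13 ⇒ odd

triangle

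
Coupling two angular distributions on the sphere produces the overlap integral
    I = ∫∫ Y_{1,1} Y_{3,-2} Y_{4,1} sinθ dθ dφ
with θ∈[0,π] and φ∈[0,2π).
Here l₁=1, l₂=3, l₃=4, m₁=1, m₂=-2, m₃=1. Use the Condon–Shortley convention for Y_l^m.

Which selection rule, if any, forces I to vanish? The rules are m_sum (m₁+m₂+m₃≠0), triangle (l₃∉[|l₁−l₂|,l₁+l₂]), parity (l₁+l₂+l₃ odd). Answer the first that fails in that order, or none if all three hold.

none

Σmᵢ = 0  ✓
l₃∈[|l₁−l₂|,l₁+l₂]=[2,4], have l₃=4  ✓
Σlᵢ = 8 ⇒ even  ✓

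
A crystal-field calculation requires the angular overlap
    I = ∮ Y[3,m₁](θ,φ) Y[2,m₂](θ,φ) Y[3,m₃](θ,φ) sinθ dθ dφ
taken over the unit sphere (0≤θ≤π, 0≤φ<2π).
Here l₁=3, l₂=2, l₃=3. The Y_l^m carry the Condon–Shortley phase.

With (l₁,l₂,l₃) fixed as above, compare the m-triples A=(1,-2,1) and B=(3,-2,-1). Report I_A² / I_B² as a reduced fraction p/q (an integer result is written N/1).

Shared (l₁,l₂,l₃)=(3,2,3): N and (l;000)² cancel in I_A²/I_B².
A: Δ = 2!·4!·2!/9! = 1/3780; Racah Σ t=0..0: t=0:+1/16 = 1/16; ⇒ 3j(3 2 3; 1 -2 1)² = 2/35, sgn +1
B: Δ = 2!·4!·2!/9! = 1/3780; Racah Σ t=0..0: t=0:+1/96 = 1/96; ⇒ 3j(3 2 3; 3 -2 -1)² = 1/42, sgn +1
I_A²/I_B² = (2/35)/(1/42) = 12/5

12/5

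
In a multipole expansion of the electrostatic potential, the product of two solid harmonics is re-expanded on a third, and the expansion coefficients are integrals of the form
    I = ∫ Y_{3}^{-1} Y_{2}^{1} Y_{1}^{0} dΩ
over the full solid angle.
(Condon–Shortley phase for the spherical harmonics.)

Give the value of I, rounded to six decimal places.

Checks pass: Σm=0; 6 even; l₃=1∈[1,5].
(2·3+1)(2·2+1)(2·1+1) = 105
Δ: 4! 2! 0! / 7! → 1/105
sum: t=2:+1/4 = 1/4
3j²(3 2 1; 0 0 0) = Δ·Π!·Σ² = 3/35  (sign -1)
sum: t=3:−1/6 = -1/6
3j²(3 2 1; -1 1 0) = Δ·Π!·Σ² = 8/105  (sign +1)
combine: 4πI² = 105·3/35·8/105 = 24/35
take √, sign -1: I = -0.23359668

-0.233597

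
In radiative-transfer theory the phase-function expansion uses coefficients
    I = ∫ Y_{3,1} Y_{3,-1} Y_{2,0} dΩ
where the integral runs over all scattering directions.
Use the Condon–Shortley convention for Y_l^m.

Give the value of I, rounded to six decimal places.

Rules hold: Σm=0, L=8 even, 0≤2≤6.
N = 7·7·5 = 245
Δ = 4!·2!·2!/9! = 1/3780
Racah Σ t=1..3: t=1:−1/24 t=2:+1/4 t=3:−1/24 = 1/6
⇒ 3j(3 3 2; 0 0 0)² = 4/105, sgn +1
Racah Σ t=0..2: t=0:+1/96 t=1:−1/6 t=2:+1/16 = -3/32
⇒ 3j(3 3 2; 1 -1 0)² = 3/140, sgn -1
4πI² = N·(3j₀)²·(3jₘ)² = 1/5
I = -1·√(0.2/4π) = -0.12615663

-0.126157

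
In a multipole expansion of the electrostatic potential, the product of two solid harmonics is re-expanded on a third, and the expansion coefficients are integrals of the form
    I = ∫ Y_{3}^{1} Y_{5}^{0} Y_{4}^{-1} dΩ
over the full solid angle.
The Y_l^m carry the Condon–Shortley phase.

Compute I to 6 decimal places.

-0.009577

Checks pass: Σm=0; 12 even; l₃=4∈[2,8].
(2·3+1)(2·5+1)(2·4+1) = 693
Δ: 4! 2! 6! / 13! → 1/180180
sum: t=1:−1/576 t=2:+1/144 t=3:−1/576 = 1/288
3j²(3 5 4; 0 0 0) = Δ·Π!·Σ² = 20/1001  (sign +1)
sum: t=0:+1/5760 t=1:−1/288 t=2:+1/288 = 1/5760
3j²(3 5 4; 1 0 -1) = Δ·Π!·Σ² = 1/12012  (sign -1)
combine: 4πI² = 693·20/1001·1/12012 = 15/13013
take √, sign -1: I = -0.00957750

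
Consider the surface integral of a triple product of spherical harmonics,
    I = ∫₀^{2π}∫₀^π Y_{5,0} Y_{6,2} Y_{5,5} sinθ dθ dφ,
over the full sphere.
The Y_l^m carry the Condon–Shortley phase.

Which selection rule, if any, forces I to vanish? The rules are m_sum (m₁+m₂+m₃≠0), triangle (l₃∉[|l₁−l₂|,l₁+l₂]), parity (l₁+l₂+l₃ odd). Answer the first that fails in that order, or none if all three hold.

m_sum

Σmᵢ = 7  ✗
l₃∈[|l₁−l₂|,l₁+l₂]=[1,11], have l₃=5
Σlᵢ = 16 ⇒ even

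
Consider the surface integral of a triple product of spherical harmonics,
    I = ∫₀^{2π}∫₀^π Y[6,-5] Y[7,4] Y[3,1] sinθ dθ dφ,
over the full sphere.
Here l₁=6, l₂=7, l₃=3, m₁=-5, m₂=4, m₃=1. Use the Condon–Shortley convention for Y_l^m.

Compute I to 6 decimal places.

-0.173403

Rules hold: Σm=0, L=16 even, 1≤3≤13.
N = 13·15·7 = 1365
Δ = 10!·2!·4!/17! = 1/2042040
Racah Σ t=4..6: t=4:+1/207360 t=5:−1/57600 t=6:+1/207360 = -1/129600
⇒ 3j(6 7 3; 0 0 0)² = 168/12155, sgn +1
Racah Σ t=9..10: t=9:−1/2903040 t=10:+1/21772800 = -13/43545600
⇒ 3j(6 7 3; -5 4 1)² = 143/7140, sgn -1
4πI² = N·(3j₀)²·(3jₘ)² = 546/1445
I = -1·√(0.377855/4π) = -0.17340334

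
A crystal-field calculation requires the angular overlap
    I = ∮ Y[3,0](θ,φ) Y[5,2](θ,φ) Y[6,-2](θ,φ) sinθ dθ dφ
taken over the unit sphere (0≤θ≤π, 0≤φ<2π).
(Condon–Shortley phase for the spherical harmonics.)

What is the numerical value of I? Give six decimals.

0.058844

Checks pass: Σm=0; 14 even; l₃=6∈[2,8].
(2·3+1)(2·5+1)(2·6+1) = 1001
Δ: 2! 4! 8! / 15! → 1/675675
sum: t=0:+1/8640 t=1:−1/2304 t=2:+1/8640 = -7/34560
3j²(3 5 6; 0 0 0) = Δ·Π!·Σ² = 7/429  (sign -1)
sum: t=0:+1/60480 t=1:−1/5760 t=2:+1/8640 = -1/24192
3j²(3 5 6; 0 2 -2) = Δ·Π!·Σ² = 8/3003  (sign -1)
combine: 4πI² = 1001·7/429·8/3003 = 56/1287
take √, sign +1: I = 0.05884368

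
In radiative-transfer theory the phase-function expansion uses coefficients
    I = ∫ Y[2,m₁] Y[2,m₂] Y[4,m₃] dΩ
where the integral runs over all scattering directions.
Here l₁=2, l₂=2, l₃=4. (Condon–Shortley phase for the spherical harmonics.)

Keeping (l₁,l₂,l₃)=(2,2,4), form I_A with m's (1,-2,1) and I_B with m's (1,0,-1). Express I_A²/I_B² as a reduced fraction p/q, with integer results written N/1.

1/6

Shared (l₁,l₂,l₃)=(2,2,4): N and (l;000)² cancel in I_A²/I_B².
A: Δ = 0!·4!·4!/9! = 1/630; Racah Σ t=0..0: t=0:+1/144 = 1/144; ⇒ 3j(2 2 4; 1 -2 1)² = 1/126, sgn -1
B: Δ = 0!·4!·4!/9! = 1/630; Racah Σ t=0..0: t=0:+1/24 = 1/24; ⇒ 3j(2 2 4; 1 0 -1)² = 1/21, sgn -1
I_A²/I_B² = (1/126)/(1/21) = 1/6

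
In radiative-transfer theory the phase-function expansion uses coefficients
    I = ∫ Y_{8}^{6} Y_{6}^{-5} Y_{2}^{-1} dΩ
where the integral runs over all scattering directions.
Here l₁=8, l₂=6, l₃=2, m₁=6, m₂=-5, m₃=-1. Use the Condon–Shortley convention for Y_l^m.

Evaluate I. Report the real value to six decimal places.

0.228971

Rules hold: Σm=0, L=16 even, 2≤2≤14.
N = 17·13·5 = 1105
Δ = 12!·4!·0!/17! = 1/30940
Racah Σ t=6..6: t=6:+1/2073600 = 1/2073600
⇒ 3j(8 6 2; 0 0 0)² = 28/1105, sgn +1
Racah Σ t=1..1: t=1:−1/239500800 = -1/239500800
⇒ 3j(8 6 2; 6 -5 -1)² = 2/85, sgn +1
4πI² = N·(3j₀)²·(3jₘ)² = 56/85
I = +1·√(0.658824/4π) = 0.22897055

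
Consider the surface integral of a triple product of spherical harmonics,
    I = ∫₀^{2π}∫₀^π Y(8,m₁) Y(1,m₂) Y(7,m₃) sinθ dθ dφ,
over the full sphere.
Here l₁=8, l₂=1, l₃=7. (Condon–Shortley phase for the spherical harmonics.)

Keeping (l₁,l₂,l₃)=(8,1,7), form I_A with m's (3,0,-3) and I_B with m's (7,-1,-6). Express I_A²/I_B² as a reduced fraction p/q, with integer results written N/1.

Shared (l₁,l₂,l₃)=(8,1,7): N and (l;000)² cancel in I_A²/I_B².
A: Δ = 2!·14!·0!/17! = 1/2040; Racah Σ t=1..1: t=1:−1/87091200 = -1/87091200; ⇒ 3j(8 1 7; 3 0 -3)² = 11/408, sgn -1
B: Δ = 2!·14!·0!/17! = 1/2040; Racah Σ t=0..0: t=0:+1/12454041600 = 1/12454041600; ⇒ 3j(8 1 7; 7 -1 -6)² = 7/136, sgn -1
I_A²/I_B² = (11/408)/(7/136) = 11/21

11/21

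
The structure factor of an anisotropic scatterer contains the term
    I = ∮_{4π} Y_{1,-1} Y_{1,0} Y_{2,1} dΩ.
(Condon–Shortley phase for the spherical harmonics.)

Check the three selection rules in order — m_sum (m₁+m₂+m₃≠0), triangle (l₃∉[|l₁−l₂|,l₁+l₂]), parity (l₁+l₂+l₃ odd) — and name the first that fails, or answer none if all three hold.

none

m₁+m₂+m₃ = -1 + 0 + 1 = 0  ✓
triangle: |1−1|=0 ≤ l₃=2 ≤ 1+1=2  ✓
parity: l₁+l₂+l₃ = 4 is even  ✓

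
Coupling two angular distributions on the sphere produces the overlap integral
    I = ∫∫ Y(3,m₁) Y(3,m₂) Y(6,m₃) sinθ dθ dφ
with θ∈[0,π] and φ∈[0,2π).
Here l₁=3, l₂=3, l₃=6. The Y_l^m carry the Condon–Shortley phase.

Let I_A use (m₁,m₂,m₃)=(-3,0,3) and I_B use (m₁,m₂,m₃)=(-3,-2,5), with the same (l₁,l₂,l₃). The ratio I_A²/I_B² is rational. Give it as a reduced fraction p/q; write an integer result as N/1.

Shared (l₁,l₂,l₃)=(3,3,6): N and (l;000)² cancel in I_A²/I_B².
A: Δ = 0!·6!·6!/13! = 1/12012; Racah Σ t=0..0: t=0:+1/25920 = 1/25920; ⇒ 3j(3 3 6; -3 0 3)² = 1/143, sgn -1
B: Δ = 0!·6!·6!/13! = 1/12012; Racah Σ t=0..0: t=0:+1/86400 = 1/86400; ⇒ 3j(3 3 6; -3 -2 5)² = 1/26, sgn -1
I_A²/I_B² = (1/143)/(1/26) = 2/11

2/11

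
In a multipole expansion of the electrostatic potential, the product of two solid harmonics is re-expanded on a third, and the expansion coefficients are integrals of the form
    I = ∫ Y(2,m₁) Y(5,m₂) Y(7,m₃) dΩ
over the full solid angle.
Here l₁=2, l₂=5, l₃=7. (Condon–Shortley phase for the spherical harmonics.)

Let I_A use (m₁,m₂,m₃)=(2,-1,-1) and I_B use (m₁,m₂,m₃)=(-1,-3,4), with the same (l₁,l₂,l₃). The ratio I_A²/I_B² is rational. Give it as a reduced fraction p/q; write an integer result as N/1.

14/99

Same 2,5,7: normalisation and zero-m 3j drop out of the ratio.
A: Δ: 0! 4! 10! / 15! → 1/15015; sum: t=0:+1/414720 = 1/414720; 3j²(2 5 7; 2 -1 -1) = Δ·Π!·Σ² = 2/429  (sign +1)
B: Δ: 0! 4! 10! / 15! → 1/15015; sum: t=0:+1/483840 = 1/483840; 3j²(2 5 7; -1 -3 4) = Δ·Π!·Σ² = 3/91  (sign -1)
I_A²/I_B² = (2/429)/(3/91) = 14/99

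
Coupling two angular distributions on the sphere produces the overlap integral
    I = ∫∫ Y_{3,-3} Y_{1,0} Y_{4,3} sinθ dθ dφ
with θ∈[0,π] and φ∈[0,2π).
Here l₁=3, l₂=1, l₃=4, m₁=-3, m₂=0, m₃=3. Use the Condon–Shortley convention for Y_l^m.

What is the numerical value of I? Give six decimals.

m-sum 0 ✓  L=8 even ✓  2≤4≤4 ✓
Π(2lᵢ+1) = 7×3×9 = 189
triangle coeff Δ(3,1,4) = 1/252
Σ_t [0,0]: t=0:+1/36 = 1/36
(3j)²=4/63 [(3 1 4; 0 0 0)], sign=+1
Σ_t [0,0]: t=0:+1/720 = 1/720
(3j)²=1/36 [(3 1 4; -3 0 3)], sign=-1
⇒ 4πI² = 1/3
I = (-1)√(1/3/(4π)) = -0.16286750

-0.162868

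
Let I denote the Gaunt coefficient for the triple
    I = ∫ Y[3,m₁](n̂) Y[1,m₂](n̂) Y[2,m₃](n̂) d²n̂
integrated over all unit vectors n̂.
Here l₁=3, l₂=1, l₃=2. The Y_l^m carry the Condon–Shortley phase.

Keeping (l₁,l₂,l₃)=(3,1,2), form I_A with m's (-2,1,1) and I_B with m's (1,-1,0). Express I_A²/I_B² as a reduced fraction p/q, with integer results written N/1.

5/3

Shared (l₁,l₂,l₃)=(3,1,2): N and (l;000)² cancel in I_A²/I_B².
A: Δ = 2!·4!·0!/7! = 1/105; Racah Σ t=2..2: t=2:+1/12 = 1/12; ⇒ 3j(3 1 2; -2 1 1)² = 2/21, sgn -1
B: Δ = 2!·4!·0!/7! = 1/105; Racah Σ t=0..0: t=0:+1/8 = 1/8; ⇒ 3j(3 1 2; 1 -1 0)² = 2/35, sgn +1
I_A²/I_B² = (2/21)/(2/35) = 5/3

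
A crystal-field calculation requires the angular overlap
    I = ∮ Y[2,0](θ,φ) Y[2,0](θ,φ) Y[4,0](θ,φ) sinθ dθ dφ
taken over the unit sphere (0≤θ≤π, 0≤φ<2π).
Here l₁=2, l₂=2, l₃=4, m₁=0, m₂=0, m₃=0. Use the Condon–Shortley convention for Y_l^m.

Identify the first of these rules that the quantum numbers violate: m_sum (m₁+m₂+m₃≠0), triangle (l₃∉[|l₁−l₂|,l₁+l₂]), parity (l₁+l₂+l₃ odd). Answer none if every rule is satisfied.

none

m₁+m₂+m₃ = 0 + 0 + 0 = 0  ✓
triangle: |2−2|=0 ≤ l₃=4 ≤ 2+2=4  ✓
parity: l₁+l₂+l₃ = 8 is even  ✓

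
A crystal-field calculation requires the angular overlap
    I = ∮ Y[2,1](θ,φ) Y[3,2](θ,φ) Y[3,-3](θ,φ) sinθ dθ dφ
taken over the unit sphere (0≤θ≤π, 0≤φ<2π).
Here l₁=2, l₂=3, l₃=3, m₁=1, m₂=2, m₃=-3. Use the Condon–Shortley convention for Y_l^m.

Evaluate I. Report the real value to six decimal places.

Rules hold: Σm=0, L=8 even, 1≤3≤5.
N = 5·7·7 = 245
Δ = 2!·2!·4!/9! = 1/3780
Racah Σ t=0..2: t=0:+1/24 t=1:−1/4 t=2:+1/24 = -1/6
⇒ 3j(2 3 3; 0 0 0)² = 4/105, sgn +1
Racah Σ t=1..1: t=1:−1/48 = -1/48
⇒ 3j(2 3 3; 1 2 -3)² = 5/84, sgn -1
4πI² = N·(3j₀)²·(3jₘ)² = 5/9
I = -1·√(0.555556/4π) = -0.21026104

-0.210261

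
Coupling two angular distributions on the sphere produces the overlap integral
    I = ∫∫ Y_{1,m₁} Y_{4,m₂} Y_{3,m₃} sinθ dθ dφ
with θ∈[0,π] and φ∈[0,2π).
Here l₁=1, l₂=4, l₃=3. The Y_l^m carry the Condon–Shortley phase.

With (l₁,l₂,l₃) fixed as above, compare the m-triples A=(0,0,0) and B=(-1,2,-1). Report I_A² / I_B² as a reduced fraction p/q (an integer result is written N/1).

Same 1,4,3: normalisation and zero-m 3j drop out of the ratio.
A: Δ: 2! 0! 6! / 9! → 1/252; sum: t=1:−1/36 = -1/36; 3j²(1 4 3; 0 0 0) = Δ·Π!·Σ² = 4/63  (sign +1)
B: Δ: 2! 0! 6! / 9! → 1/252; sum: t=2:+1/96 = 1/96; 3j²(1 4 3; -1 2 -1) = Δ·Π!·Σ² = 5/84  (sign +1)
I_A²/I_B² = (4/63)/(5/84) = 16/15

16/15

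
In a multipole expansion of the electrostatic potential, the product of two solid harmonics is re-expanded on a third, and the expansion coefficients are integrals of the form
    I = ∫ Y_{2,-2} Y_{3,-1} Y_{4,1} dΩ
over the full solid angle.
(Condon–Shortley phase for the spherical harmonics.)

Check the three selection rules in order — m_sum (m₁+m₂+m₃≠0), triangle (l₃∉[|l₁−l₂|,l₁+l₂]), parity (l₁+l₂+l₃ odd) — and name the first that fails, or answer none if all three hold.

m_sum

Σmᵢ = -2  ✗
l₃∈[|l₁−l₂|,l₁+l₂]=[1,5], have l₃=4
Σlᵢ = 9 ⇒ odd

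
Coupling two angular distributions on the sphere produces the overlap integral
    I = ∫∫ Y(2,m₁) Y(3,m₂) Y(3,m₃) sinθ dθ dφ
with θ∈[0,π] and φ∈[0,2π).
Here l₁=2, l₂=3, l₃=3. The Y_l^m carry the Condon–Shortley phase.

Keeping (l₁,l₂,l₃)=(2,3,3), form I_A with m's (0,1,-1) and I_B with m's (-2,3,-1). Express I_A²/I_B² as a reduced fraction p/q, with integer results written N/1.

9/10

Shared (l₁,l₂,l₃)=(2,3,3): N and (l;000)² cancel in I_A²/I_B².
A: Δ = 2!·2!·4!/9! = 1/3780; Racah Σ t=0..2: t=0:+1/96 t=1:−1/6 t=2:+1/16 = -3/32; ⇒ 3j(2 3 3; 0 1 -1)² = 3/140, sgn -1
B: Δ = 2!·2!·4!/9! = 1/3780; Racah Σ t=2..2: t=2:+1/96 = 1/96; ⇒ 3j(2 3 3; -2 3 -1)² = 1/42, sgn +1
I_A²/I_B² = (3/140)/(1/42) = 9/10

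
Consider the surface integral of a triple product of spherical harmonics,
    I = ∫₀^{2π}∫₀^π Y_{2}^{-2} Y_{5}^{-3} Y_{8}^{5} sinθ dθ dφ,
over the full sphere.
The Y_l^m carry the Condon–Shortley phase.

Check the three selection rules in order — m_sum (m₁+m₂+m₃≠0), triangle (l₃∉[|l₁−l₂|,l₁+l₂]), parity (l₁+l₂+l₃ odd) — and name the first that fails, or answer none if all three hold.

m₁+m₂+m₃ = -2 − 3 + 5 = 0  ✓
triangle: |2−5|=3 ≤ l₃=8 ≤ 2+5=7  ✗
parity: l₁+l₂+l₃ = 15 is odd

triangle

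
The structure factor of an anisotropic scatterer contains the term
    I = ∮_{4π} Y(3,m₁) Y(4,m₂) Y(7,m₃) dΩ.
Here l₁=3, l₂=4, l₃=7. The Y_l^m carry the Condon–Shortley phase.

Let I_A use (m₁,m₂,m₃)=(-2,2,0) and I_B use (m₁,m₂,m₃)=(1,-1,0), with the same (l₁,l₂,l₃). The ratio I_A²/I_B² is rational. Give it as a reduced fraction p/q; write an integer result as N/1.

Shared (l₁,l₂,l₃)=(3,4,7): N and (l;000)² cancel in I_A²/I_B².
A: Δ = 0!·6!·8!/15! = 1/45045; Racah Σ t=0..0: t=0:+1/172800 = 1/172800; ⇒ 3j(3 4 7; -2 2 0)² = 7/2145, sgn -1
B: Δ = 0!·6!·8!/15! = 1/45045; Racah Σ t=0..0: t=0:+1/34560 = 1/34560; ⇒ 3j(3 4 7; 1 -1 0)² = 7/429, sgn -1
I_A²/I_B² = (7/2145)/(7/429) = 1/5

1/5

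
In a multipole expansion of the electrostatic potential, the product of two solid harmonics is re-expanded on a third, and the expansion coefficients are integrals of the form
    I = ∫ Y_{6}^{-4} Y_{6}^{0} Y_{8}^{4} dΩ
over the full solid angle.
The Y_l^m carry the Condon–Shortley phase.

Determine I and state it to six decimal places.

m-sum 0 ✓  L=20 even ✓  0≤8≤12 ✓
Π(2lᵢ+1) = 13×13×17 = 2873
triangle coeff Δ(6,6,8) = 1/1309458150
Σ_t [0,4]: t=0:+1/49766400 t=1:−1/3110400 t=2:+1/1327104 t=3:−1/3110400 t=4:+1/49766400 = 1/6635520
(3j)²=350/46189 [(6 6 8; 0 0 0)], sign=+1
Σ_t [2,4]: t=2:+1/92897280 t=3:−1/21772800 t=4:+1/49766400 = -1/66355200
(3j)²=63/8398 [(6 6 8; -4 0 4)], sign=-1
⇒ 4πI² = 11025/67507
I = (-1)√(11025/67507/(4π)) = -0.11400134

-0.114001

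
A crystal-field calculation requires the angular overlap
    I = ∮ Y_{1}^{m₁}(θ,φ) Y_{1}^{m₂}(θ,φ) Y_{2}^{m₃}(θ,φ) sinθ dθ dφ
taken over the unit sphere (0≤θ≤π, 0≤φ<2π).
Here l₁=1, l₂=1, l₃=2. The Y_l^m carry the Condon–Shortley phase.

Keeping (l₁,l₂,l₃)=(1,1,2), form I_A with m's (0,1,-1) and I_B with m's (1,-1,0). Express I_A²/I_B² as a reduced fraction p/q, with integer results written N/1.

3/1

l's match ⇒ only the (l;m) 3-j factors differ between A and B.
A: triangle coeff Δ(1,1,2) = 1/30; Σ_t [0,0]: t=0:+1/2 = 1/2; (3j)²=1/10 [(1 1 2; 0 1 -1)], sign=-1
B: triangle coeff Δ(1,1,2) = 1/30; Σ_t [0,0]: t=0:+1/4 = 1/4; (3j)²=1/30 [(1 1 2; 1 -1 0)], sign=+1
I_A²/I_B² = (1/10)/(1/30) = 3/1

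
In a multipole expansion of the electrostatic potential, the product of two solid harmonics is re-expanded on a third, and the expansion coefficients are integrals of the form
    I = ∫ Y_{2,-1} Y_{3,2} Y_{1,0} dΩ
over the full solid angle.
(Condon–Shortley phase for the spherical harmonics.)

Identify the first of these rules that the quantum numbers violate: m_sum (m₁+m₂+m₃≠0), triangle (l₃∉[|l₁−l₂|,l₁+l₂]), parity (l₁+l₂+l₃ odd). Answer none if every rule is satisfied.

m_sum

azimuthal sum: -1 + 2 + 0 = 1  ✗
1 ≤ 1 ≤ 5 (triangle on l)
L = 2 + 3 + 1 = 6 (even)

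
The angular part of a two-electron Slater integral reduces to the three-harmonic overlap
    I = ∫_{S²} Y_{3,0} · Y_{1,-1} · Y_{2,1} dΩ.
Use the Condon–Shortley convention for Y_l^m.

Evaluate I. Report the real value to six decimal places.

Checks pass: Σm=0; 6 even; l₃=2∈[2,4].
(2·3+1)(2·1+1)(2·2+1) = 105
Δ: 2! 4! 0! / 7! → 1/105
sum: t=1:−1/4 = -1/4
3j²(3 1 2; 0 0 0) = Δ·Π!·Σ² = 3/35  (sign -1)
sum: t=0:+1/12 = 1/12
3j²(3 1 2; 0 -1 1) = Δ·Π!·Σ² = 1/35  (sign -1)
combine: 4πI² = 105·3/35·1/35 = 9/35
take √, sign +1: I = 0.14304817

0.143048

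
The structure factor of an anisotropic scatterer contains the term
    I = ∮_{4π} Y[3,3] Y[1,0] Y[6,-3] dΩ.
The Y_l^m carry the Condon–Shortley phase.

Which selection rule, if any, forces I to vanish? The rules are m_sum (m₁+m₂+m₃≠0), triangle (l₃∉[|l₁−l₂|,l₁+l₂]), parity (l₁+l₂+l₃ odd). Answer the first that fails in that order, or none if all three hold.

triangle

m₁+m₂+m₃ = 3 + 0 − 3 = 0  ✓
triangle: |3−1|=2 ≤ l₃=6 ≤ 3+1=4  ✗
parity: l₁+l₂+l₃ = 10 is even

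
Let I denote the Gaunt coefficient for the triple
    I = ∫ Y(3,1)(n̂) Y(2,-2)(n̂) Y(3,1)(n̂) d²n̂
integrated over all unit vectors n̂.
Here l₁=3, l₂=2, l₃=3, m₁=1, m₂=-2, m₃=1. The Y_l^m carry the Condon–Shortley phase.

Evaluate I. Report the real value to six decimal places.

0.206013

Rules hold: Σm=0, L=8 even, 1≤3≤5.
N = 7·5·7 = 245
Δ = 2!·4!·2!/9! = 1/3780
Racah Σ t=0..2: t=0:+1/24 t=1:−1/4 t=2:+1/24 = -1/6
⇒ 3j(3 2 3; 0 0 0)² = 4/105, sgn +1
Racah Σ t=0..0: t=0:+1/16 = 1/16
⇒ 3j(3 2 3; 1 -2 1)² = 2/35, sgn +1
4πI² = N·(3j₀)²·(3jₘ)² = 8/15
I = +1·√(0.533333/4π) = 0.20601291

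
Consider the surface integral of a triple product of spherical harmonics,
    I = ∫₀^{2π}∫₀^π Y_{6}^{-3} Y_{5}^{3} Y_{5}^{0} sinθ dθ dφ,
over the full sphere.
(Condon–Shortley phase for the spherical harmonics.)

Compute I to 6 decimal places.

0.132857

m-sum 0 ✓  L=16 even ✓  1≤5≤11 ✓
Π(2lᵢ+1) = 13×11×11 = 1573
triangle coeff Δ(6,5,5) = 1/28588560
Σ_t [1,5]: t=1:−1/345600 t=2:+1/13824 t=3:−1/5184 t=4:+1/13824 t=5:−1/345600 = -7/129600
(3j)²=80/7293 [(6 5 5; 0 0 0)], sign=+1
Σ_t [4,6]: t=4:+1/138240 t=5:−1/34560 t=6:+1/103680 = -1/82944
(3j)²=125/9724 [(6 5 5; -3 3 0)], sign=+1
⇒ 4πI² = 2500/11271
I = (+1)√(2500/11271/(4π)) = 0.13285682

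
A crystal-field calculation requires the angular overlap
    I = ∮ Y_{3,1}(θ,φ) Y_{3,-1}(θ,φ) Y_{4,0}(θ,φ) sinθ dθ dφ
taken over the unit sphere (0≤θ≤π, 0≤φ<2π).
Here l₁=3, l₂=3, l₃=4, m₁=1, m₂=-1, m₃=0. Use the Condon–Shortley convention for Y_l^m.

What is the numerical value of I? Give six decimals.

-0.025645

Checks pass: Σm=0; 10 even; l₃=4∈[0,6].
(2·3+1)(2·3+1)(2·4+1) = 441
Δ: 2! 4! 4! / 11! → 1/34650
sum: t=0:+1/72 t=1:−1/16 t=2:+1/72 = -5/144
3j²(3 3 4; 0 0 0) = Δ·Π!·Σ² = 2/77  (sign -1)
sum: t=0:+1/32 t=1:−1/36 t=2:+1/1152 = 5/1152
3j²(3 3 4; 1 -1 0) = Δ·Π!·Σ² = 1/1386  (sign +1)
combine: 4πI² = 441·2/77·1/1386 = 1/121
take √, sign -1: I = -0.02564498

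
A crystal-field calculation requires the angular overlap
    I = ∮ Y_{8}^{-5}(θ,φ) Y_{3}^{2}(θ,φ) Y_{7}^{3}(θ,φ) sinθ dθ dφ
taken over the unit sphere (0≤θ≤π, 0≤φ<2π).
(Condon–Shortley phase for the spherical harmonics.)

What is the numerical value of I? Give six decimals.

-0.085867

m-sum 0 ✓  L=18 even ✓  5≤7≤11 ✓
Π(2lᵢ+1) = 17×7×15 = 1785
triangle coeff Δ(8,3,7) = 1/5290740
Σ_t [1,3]: t=1:−1/7257600 t=2:+1/2073600 t=3:−1/7257600 = 1/4838400
(3j)²=252/20995 [(8 3 7; 0 0 0)], sign=-1
Σ_t [3,4]: t=3:−1/87091200 t=4:+1/52254720 = 1/130636800
(3j)²=88/20349 [(8 3 7; -5 2 3)], sign=+1
⇒ 4πI² = 7392/79781
I = (-1)√(7392/79781/(4π)) = -0.08586700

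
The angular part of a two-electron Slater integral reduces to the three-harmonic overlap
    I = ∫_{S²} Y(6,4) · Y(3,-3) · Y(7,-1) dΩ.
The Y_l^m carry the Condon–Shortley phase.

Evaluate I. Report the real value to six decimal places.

0.086279

Rules hold: Σm=0, L=16 even, 3≤7≤9.
N = 13·7·15 = 1365
Δ = 2!·10!·4!/17! = 1/2042040
Racah Σ t=0..2: t=0:+1/207360 t=1:−1/57600 t=2:+1/207360 = -1/129600
⇒ 3j(6 3 7; 0 0 0)² = 168/12155, sgn +1
Racah Σ t=0..0: t=0:+1/3870720 = 1/3870720
⇒ 3j(6 3 7; 4 -3 -1)² = 675/136136, sgn +1
4πI² = N·(3j₀)²·(3jₘ)² = 42525/454597
I = +1·√(0.0935444/4π) = 0.08627877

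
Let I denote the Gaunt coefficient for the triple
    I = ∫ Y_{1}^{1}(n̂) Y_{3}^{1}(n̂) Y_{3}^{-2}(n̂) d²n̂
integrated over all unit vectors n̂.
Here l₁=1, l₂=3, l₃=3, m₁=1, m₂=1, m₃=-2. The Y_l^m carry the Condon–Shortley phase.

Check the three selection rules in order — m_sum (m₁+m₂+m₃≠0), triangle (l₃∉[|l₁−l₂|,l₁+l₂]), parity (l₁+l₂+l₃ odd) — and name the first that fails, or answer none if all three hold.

Σmᵢ = 0  ✓
l₃∈[|l₁−l₂|,l₁+l₂]=[2,4], have l₃=3  ✓
Σlᵢ = 7 ⇒ odd  ✗

parity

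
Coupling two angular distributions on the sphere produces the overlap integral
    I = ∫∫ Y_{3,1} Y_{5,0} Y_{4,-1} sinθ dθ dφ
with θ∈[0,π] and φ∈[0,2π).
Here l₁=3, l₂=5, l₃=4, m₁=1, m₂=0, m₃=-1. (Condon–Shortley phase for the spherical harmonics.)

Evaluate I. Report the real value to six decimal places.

-0.009577

Checks pass: Σm=0; 12 even; l₃=4∈[2,8].
(2·3+1)(2·5+1)(2·4+1) = 693
Δ: 4! 2! 6! / 13! → 1/180180
sum: t=1:−1/576 t=2:+1/144 t=3:−1/576 = 1/288
3j²(3 5 4; 0 0 0) = Δ·Π!·Σ² = 20/1001  (sign +1)
sum: t=0:+1/5760 t=1:−1/288 t=2:+1/288 = 1/5760
3j²(3 5 4; 1 0 -1) = Δ·Π!·Σ² = 1/12012  (sign -1)
combine: 4πI² = 693·20/1001·1/12012 = 15/13013
take √, sign -1: I = -0.00957750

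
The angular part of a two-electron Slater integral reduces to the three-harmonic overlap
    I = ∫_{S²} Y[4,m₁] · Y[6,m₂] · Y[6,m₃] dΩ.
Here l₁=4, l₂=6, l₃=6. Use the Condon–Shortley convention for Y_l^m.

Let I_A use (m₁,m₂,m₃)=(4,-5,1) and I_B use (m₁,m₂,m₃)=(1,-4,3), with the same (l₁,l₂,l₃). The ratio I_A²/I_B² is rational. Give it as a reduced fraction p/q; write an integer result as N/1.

Same 4,6,6: normalisation and zero-m 3j drop out of the ratio.
A: Δ: 4! 4! 8! / 17! → 1/15315300; sum: t=0:+1/2903040 = 1/2903040; 3j²(4 6 6; 4 -5 1) = Δ·Π!·Σ² = 5/663  (sign -1)
B: Δ: 4! 4! 8! / 17! → 1/15315300; sum: t=0:+1/207360 t=1:−1/120960 t=2:+1/967680 = -1/414720; 3j²(4 6 6; 1 -4 3) = Δ·Π!·Σ² = 21/4862  (sign +1)
I_A²/I_B² = (5/663)/(21/4862) = 110/63

110/63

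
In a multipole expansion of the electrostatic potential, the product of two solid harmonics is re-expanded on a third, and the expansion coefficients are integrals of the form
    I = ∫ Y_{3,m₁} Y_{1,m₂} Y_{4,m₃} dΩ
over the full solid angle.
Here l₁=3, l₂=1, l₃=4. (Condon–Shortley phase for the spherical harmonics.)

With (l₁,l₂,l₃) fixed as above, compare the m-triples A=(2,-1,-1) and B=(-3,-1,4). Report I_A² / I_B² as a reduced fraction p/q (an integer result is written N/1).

Shared (l₁,l₂,l₃)=(3,1,4): N and (l;000)² cancel in I_A²/I_B².
A: Δ = 0!·6!·2!/9! = 1/252; Racah Σ t=0..0: t=0:+1/240 = 1/240; ⇒ 3j(3 1 4; 2 -1 -1)² = 1/84, sgn -1
B: Δ = 0!·6!·2!/9! = 1/252; Racah Σ t=0..0: t=0:+1/1440 = 1/1440; ⇒ 3j(3 1 4; -3 -1 4)² = 1/9, sgn +1
I_A²/I_B² = (1/84)/(1/9) = 3/28

3/28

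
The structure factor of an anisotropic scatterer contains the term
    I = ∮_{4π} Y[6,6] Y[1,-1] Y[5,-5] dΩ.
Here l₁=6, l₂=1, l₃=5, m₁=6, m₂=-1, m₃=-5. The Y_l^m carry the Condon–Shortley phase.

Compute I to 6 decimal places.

Checks pass: Σm=0; 12 even; l₃=5∈[5,7].
(2·6+1)(2·1+1)(2·5+1) = 429
Δ: 2! 10! 0! / 13! → 1/858
sum: t=1:−1/14400 = -1/14400
3j²(6 1 5; 0 0 0) = Δ·Π!·Σ² = 6/143  (sign +1)
sum: t=0:+1/7257600 = 1/7257600
3j²(6 1 5; 6 -1 -5) = Δ·Π!·Σ² = 1/13  (sign +1)
combine: 4πI² = 429·6/143·1/13 = 18/13
take √, sign +1: I = 0.33194004

0.331940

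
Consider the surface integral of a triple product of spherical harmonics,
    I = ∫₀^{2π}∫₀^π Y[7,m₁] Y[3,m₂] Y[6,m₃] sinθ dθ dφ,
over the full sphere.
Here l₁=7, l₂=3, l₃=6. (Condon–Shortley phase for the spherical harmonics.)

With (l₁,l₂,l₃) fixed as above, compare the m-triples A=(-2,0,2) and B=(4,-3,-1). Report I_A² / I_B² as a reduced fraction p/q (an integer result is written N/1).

49/275

Same 7,3,6: normalisation and zero-m 3j drop out of the ratio.
A: Δ: 4! 10! 2! / 17! → 1/2042040; sum: t=1:−1/967680 t=2:+1/120960 t=3:−1/207360 = 1/414720; 3j²(7 3 6; -2 0 2) = Δ·Π!·Σ² = 21/4862  (sign +1)
B: Δ: 4! 10! 2! / 17! → 1/2042040; sum: t=0:+1/1451520 = 1/1451520; 3j²(7 3 6; 4 -3 -1) = Δ·Π!·Σ² = 75/3094  (sign -1)
I_A²/I_B² = (21/4862)/(75/3094) = 49/275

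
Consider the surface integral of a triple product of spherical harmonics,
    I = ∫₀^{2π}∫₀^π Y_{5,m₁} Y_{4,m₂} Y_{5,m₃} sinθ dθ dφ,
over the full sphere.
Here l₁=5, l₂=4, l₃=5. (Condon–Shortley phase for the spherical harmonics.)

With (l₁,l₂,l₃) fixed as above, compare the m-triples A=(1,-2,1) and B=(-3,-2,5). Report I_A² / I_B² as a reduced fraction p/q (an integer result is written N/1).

5/9

l's match ⇒ only the (l;m) 3-j factors differ between A and B.
A: triangle coeff Δ(5,4,5) = 1/3153150; Σ_t [0,2]: t=0:+1/4608 t=1:−1/1296 t=2:+1/4608 = -7/20736; (3j)²=20/1287 [(5 4 5; 1 -2 1)], sign=-1
B: triangle coeff Δ(5,4,5) = 1/3153150; Σ_t [2,2]: t=2:+1/69120 = 1/69120; (3j)²=4/143 [(5 4 5; -3 -2 5)], sign=+1
I_A²/I_B² = (20/1287)/(4/143) = 5/9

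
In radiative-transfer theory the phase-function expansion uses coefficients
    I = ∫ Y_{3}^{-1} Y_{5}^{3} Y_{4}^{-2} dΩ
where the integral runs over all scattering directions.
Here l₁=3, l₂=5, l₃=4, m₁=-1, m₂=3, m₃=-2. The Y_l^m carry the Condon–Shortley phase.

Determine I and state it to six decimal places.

Checks pass: Σm=0; 12 even; l₃=4∈[2,8].
(2·3+1)(2·5+1)(2·4+1) = 693
Δ: 4! 2! 6! / 13! → 1/180180
sum: t=1:−1/576 t=2:+1/144 t=3:−1/576 = 1/288
3j²(3 5 4; 0 0 0) = Δ·Π!·Σ² = 20/1001  (sign +1)
sum: t=2:+1/5760 t=3:−1/720 t=4:+1/2304 = -1/1280
3j²(3 5 4; -1 3 -2) = Δ·Π!·Σ² = 27/1430  (sign -1)
combine: 4πI² = 693·20/1001·27/1430 = 486/1859
take √, sign -1: I = -0.14423595

-0.144236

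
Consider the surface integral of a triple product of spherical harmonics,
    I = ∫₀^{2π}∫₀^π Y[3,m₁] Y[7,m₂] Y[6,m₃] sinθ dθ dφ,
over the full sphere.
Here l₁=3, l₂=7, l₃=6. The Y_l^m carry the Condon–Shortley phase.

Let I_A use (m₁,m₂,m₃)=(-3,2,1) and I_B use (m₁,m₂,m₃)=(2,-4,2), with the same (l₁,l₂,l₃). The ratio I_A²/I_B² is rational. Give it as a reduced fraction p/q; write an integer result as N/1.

1323/110

Same 3,7,6: normalisation and zero-m 3j drop out of the ratio.
A: Δ: 4! 2! 10! / 17! → 1/2042040; sum: t=4:+1/691200 = 1/691200; 3j²(3 7 6; -3 2 1) = Δ·Π!·Σ² = 189/9724  (sign -1)
B: Δ: 4! 2! 10! / 17! → 1/2042040; sum: t=0:+1/725760 t=1:−1/967680 = 1/2903040; 3j²(3 7 6; 2 -4 2) = Δ·Π!·Σ² = 5/3094  (sign +1)
I_A²/I_B² = (189/9724)/(5/3094) = 1323/110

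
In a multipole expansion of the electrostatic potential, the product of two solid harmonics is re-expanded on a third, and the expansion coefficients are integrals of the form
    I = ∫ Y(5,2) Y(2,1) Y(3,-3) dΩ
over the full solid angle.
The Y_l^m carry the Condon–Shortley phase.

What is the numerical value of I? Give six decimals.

0.063396

m-sum 0 ✓  L=10 even ✓  3≤3≤7 ✓
Π(2lᵢ+1) = 11×5×7 = 385
triangle coeff Δ(5,2,3) = 1/2310
Σ_t [2,2]: t=2:+1/144 = 1/144
(3j)²=10/231 [(5 2 3; 0 0 0)], sign=-1
Σ_t [3,3]: t=3:−1/4320 = -1/4320
(3j)²=1/330 [(5 2 3; 2 1 -3)], sign=-1
⇒ 4πI² = 5/99
I = (+1)√(5/99/(4π)) = 0.06339609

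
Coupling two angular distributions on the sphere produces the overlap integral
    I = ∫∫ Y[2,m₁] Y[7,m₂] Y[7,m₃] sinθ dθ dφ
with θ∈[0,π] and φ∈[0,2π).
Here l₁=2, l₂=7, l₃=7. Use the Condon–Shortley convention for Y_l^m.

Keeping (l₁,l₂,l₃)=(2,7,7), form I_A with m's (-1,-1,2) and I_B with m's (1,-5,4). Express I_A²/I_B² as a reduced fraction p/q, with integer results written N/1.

1/6

Shared (l₁,l₂,l₃)=(2,7,7): N and (l;000)² cancel in I_A²/I_B².
A: Δ = 2!·2!·12!/17! = 1/185640; Racah Σ t=1..2: t=1:−1/1209600 t=2:+1/1935360 = -1/3225600; ⇒ 3j(2 7 7; -1 -1 2)² = 243/61880, sgn +1
B: Δ = 2!·2!·12!/17! = 1/185640; Racah Σ t=0..1: t=0:+1/14515200 t=1:−1/79833600 = 1/17740800; ⇒ 3j(2 7 7; 1 -5 4)² = 729/30940, sgn -1
I_A²/I_B² = (243/61880)/(729/30940) = 1/6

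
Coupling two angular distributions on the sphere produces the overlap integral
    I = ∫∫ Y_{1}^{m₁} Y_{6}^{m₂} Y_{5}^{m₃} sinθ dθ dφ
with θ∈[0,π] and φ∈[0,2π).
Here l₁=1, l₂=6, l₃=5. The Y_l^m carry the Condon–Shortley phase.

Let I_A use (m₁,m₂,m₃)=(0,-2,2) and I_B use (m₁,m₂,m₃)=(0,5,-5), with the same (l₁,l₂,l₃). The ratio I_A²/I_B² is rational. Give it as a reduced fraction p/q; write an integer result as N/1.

32/11

l's match ⇒ only the (l;m) 3-j factors differ between A and B.
A: triangle coeff Δ(1,6,5) = 1/858; Σ_t [1,1]: t=1:−1/30240 = -1/30240; (3j)²=16/429 [(1 6 5; 0 -2 2)], sign=+1
B: triangle coeff Δ(1,6,5) = 1/858; Σ_t [1,1]: t=1:−1/3628800 = -1/3628800; (3j)²=1/78 [(1 6 5; 0 5 -5)], sign=-1
I_A²/I_B² = (16/429)/(1/78) = 32/11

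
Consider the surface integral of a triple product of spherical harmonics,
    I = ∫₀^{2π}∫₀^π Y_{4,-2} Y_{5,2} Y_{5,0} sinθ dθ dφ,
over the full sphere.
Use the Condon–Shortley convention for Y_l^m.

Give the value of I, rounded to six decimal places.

-0.099440

Checks pass: Σm=0; 14 even; l₃=5∈[1,9].
(2·4+1)(2·5+1)(2·5+1) = 1089
Δ: 4! 4! 6! / 15! → 1/3153150
sum: t=0:+1/69120 t=1:−1/1728 t=2:+1/576 t=3:−1/1728 t=4:+1/69120 = 7/11520
3j²(4 5 5; 0 0 0) = Δ·Π!·Σ² = 2/143  (sign -1)
sum: t=2:+1/11520 t=3:−1/1728 t=4:+1/3456 = -7/34560
3j²(4 5 5; -2 2 0) = Δ·Π!·Σ² = 7/858  (sign +1)
combine: 4πI² = 1089·2/143·7/858 = 21/169
take √, sign -1: I = -0.09944006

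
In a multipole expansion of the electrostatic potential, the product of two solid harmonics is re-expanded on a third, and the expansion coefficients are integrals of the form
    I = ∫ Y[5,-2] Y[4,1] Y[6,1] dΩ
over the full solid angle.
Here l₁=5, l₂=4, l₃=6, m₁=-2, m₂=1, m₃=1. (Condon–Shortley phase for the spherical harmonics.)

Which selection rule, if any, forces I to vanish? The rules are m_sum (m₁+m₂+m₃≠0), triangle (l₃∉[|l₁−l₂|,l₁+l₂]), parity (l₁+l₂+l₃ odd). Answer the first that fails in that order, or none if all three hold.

parity

Σmᵢ = 0  ✓
l₃∈[|l₁−l₂|,l₁+l₂]=[1,9], have l₃=6  ✓
Σlᵢ = 15 ⇒ odd  ✗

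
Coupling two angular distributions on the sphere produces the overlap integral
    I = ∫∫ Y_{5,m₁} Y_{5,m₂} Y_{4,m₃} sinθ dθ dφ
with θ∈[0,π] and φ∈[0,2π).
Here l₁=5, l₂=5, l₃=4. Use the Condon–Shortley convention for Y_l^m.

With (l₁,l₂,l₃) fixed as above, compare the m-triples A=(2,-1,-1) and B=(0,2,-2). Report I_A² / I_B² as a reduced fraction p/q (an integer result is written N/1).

l's match ⇒ only the (l;m) 3-j factors differ between A and B.
A: triangle coeff Δ(5,5,4) = 1/3153150; Σ_t [0,3]: t=0:+1/103680 t=1:−1/2880 t=2:+1/1152 t=3:−1/5184 = 7/20736; (3j)²=35/2574 [(5 5 4; 2 -1 -1)], sign=-1
B: triangle coeff Δ(5,5,4) = 1/3153150; Σ_t [3,5]: t=3:−1/3456 t=4:+1/1728 t=5:−1/11520 = 7/34560; (3j)²=7/858 [(5 5 4; 0 2 -2)], sign=+1
I_A²/I_B² = (35/2574)/(7/858) = 5/3

5/3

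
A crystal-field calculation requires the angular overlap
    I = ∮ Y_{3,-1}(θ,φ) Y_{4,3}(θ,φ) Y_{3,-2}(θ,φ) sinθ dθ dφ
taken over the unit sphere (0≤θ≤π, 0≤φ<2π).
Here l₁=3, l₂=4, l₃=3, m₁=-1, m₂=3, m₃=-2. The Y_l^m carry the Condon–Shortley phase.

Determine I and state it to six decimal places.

-0.095955

Rules hold: Σm=0, L=10 even, 1≤3≤7.
N = 7·9·7 = 441
Δ = 4!·2!·4!/11! = 1/34650
Racah Σ t=1..3: t=1:−1/72 t=2:+1/16 t=3:−1/72 = 5/144
⇒ 3j(3 4 3; 0 0 0)² = 2/77, sgn -1
Racah Σ t=3..4: t=3:−1/144 t=4:+1/288 = -1/288
⇒ 3j(3 4 3; -1 3 -2)² = 1/99, sgn +1
4πI² = N·(3j₀)²·(3jₘ)² = 14/121
I = -1·√(0.115702/4π) = -0.09595473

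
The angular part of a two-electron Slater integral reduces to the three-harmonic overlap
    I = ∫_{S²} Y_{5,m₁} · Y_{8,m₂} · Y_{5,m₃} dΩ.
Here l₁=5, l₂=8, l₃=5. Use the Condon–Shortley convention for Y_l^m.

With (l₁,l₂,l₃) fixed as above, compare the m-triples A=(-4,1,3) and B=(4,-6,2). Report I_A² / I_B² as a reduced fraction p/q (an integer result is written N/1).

Shared (l₁,l₂,l₃)=(5,8,5): N and (l;000)² cancel in I_A²/I_B².
A: Δ = 8!·2!·8!/19! = 1/37413090; Racah Σ t=7..8: t=7:−1/14515200 t=8:+1/203212800 = -13/203212800; ⇒ 3j(5 8 5; -4 1 3)² = 104/17765, sgn -1
B: Δ = 8!·2!·8!/19! = 1/37413090; Racah Σ t=0..1: t=0:+1/58060800 t=1:−1/50803200 = -1/406425600; ⇒ 3j(5 8 5; 4 -6 2)² = 1/3230, sgn +1
I_A²/I_B² = (104/17765)/(1/3230) = 208/11

208/11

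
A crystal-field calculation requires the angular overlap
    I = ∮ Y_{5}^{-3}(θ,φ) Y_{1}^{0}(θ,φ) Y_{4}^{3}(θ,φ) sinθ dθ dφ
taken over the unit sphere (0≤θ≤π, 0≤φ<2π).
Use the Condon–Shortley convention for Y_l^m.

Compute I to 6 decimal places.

m-sum 0 ✓  L=10 even ✓  4≤4≤6 ✓
Π(2lᵢ+1) = 11×3×9 = 297
triangle coeff Δ(5,1,4) = 1/495
Σ_t [1,1]: t=1:−1/576 = -1/576
(3j)²=5/99 [(5 1 4; 0 0 0)], sign=-1
Σ_t [1,1]: t=1:−1/5040 = -1/5040
(3j)²=16/495 [(5 1 4; -3 0 3)], sign=+1
⇒ 4πI² = 16/33
I = (-1)√(16/33/(4π)) = -0.19642560

-0.196426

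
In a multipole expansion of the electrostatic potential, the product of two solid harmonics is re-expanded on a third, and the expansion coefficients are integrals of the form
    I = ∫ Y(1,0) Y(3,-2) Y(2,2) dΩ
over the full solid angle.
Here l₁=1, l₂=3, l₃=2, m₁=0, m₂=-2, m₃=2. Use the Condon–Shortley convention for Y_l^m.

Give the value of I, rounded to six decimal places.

0.184674

Rules hold: Σm=0, L=6 even, 2≤2≤4.
N = 3·7·5 = 105
Δ = 2!·0!·4!/7! = 1/105
Racah Σ t=1..1: t=1:−1/4 = -1/4
⇒ 3j(1 3 2; 0 0 0)² = 3/35, sgn -1
Racah Σ t=1..1: t=1:−1/24 = -1/24
⇒ 3j(1 3 2; 0 -2 2)² = 1/21, sgn -1
4πI² = N·(3j₀)²·(3jₘ)² = 3/7
I = +1·√(0.428571/4π) = 0.18467439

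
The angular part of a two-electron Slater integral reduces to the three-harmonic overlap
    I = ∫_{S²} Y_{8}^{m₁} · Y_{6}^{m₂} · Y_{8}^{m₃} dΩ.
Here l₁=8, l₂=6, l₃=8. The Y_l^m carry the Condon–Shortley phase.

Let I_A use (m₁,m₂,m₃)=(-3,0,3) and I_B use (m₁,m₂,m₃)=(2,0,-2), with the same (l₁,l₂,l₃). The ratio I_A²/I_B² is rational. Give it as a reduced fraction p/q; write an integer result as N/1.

l's match ⇒ only the (l;m) 3-j factors differ between A and B.
A: triangle coeff Δ(8,6,8) = 1/13742520792; Σ_t [1,6]: t=1:−1/52254720000 t=2:+1/836075520 t=3:−1/104509440 t=4:+1/69672960 t=5:−1/248832000 t=6:+1/7464960000 = 31/14929920000; (3j)²=2883/772616 [(8 6 8; -3 0 3)], sign=-1
B: triangle coeff Δ(8,6,8) = 1/13742520792; Σ_t [0,6]: t=0:+1/8957952000 t=1:−1/207360000 t=2:+1/39813120 t=3:−1/39191040 t=4:+1/185794560 t=5:−1/5225472000 t=6:+1/1881169920000 = 11/134369280000; (3j)²=1/579462 [(8 6 8; 2 0 -2)], sign=+1
I_A²/I_B² = (2883/772616)/(1/579462) = 8649/4

8649/4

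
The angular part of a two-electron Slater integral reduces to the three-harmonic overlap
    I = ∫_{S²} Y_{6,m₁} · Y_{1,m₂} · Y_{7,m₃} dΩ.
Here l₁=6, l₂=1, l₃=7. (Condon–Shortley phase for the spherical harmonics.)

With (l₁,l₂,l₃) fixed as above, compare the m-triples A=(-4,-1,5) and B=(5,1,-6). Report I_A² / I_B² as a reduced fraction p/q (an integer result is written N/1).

11/13

Shared (l₁,l₂,l₃)=(6,1,7): N and (l;000)² cancel in I_A²/I_B².
A: Δ = 0!·12!·2!/15! = 1/1365; Racah Σ t=0..0: t=0:+1/14515200 = 1/14515200; ⇒ 3j(6 1 7; -4 -1 5)² = 22/455, sgn +1
B: Δ = 0!·12!·2!/15! = 1/1365; Racah Σ t=0..0: t=0:+1/79833600 = 1/79833600; ⇒ 3j(6 1 7; 5 1 -6)² = 2/35, sgn -1
I_A²/I_B² = (22/455)/(2/35) = 11/13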